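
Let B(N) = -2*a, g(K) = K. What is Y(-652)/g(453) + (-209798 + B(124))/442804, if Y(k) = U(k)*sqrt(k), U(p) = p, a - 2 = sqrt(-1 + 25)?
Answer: -104901/221402 - sqrt(6)/110701 - 1304*I*sqrt(163)/453 ≈ -0.47383 - 36.751*I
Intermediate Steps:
a = 2 + 2*sqrt(6) (a = 2 + sqrt(-1 + 25) = 2 + sqrt(24) = 2 + 2*sqrt(6) ≈ 6.8990)
B(N) = -4 - 4*sqrt(6) (B(N) = -2*(2 + 2*sqrt(6)) = -4 - 4*sqrt(6))
Y(k) = k**(3/2) (Y(k) = k*sqrt(k) = k**(3/2))
Y(-652)/g(453) + (-209798 + B(124))/442804 = (-652)**(3/2)/453 + (-209798 + (-4 - 4*sqrt(6)))/442804 = -1304*I*sqrt(163)*(1/453) + (-209802 - 4*sqrt(6))*(1/442804) = -1304*I*sqrt(163)/453 + (-104901/221402 - sqrt(6)/110701) = -104901/221402 - sqrt(6)/110701 - 1304*I*sqrt(163)/453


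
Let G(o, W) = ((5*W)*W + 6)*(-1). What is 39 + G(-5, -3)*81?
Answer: -4092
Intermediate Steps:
G(o, W) = -6 - 5*W² (G(o, W) = (5*W² + 6)*(-1) = (6 + 5*W²)*(-1) = -6 - 5*W²)
39 + G(-5, -3)*81 = 39 + (-6 - 5*(-3)²)*81 = 39 + (-6 - 5*9)*81 = 39 + (-6 - 45)*81 = 39 - 51*81 = 39 - 4131 = -4092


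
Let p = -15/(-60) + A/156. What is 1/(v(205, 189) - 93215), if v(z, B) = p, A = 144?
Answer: -52/4847119 ≈ -1.0728e-5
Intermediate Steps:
p = 61/52 (p = -15/(-60) + 144/156 = -15*(-1/60) + 144*(1/156) = ¼ + 12/13 = 61/52 ≈ 1.1731)
v(z, B) = 61/52
1/(v(205, 189) - 93215) = 1/(61/52 - 93215) = 1/(-4847119/52) = -52/4847119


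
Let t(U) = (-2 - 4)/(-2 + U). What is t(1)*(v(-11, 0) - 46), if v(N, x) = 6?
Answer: -240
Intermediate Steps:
t(U) = -6/(-2 + U)
t(1)*(v(-11, 0) - 46) = (-6/(-2 + 1))*(6 - 46) = -6/(-1)*(-40) = -6*(-1)*(-40) = 6*(-40) = -240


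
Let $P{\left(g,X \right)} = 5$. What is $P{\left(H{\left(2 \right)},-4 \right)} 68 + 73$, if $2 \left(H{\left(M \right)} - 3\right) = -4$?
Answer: $413$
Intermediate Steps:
$H{\left(M \right)} = 1$ ($H{\left(M \right)} = 3 + \frac{1}{2} \left(-4\right) = 3 - 2 = 1$)
$P{\left(H{\left(2 \right)},-4 \right)} 68 + 73 = 5 \cdot 68 + 73 = 340 + 73 = 413$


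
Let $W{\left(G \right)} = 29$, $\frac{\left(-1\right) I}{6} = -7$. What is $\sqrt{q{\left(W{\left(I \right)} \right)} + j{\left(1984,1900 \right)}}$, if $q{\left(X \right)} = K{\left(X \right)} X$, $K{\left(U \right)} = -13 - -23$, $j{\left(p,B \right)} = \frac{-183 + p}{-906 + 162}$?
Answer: $\frac{\sqrt{39796374}}{372} \approx 16.958$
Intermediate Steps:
$I = 42$ ($I = \left(-6\right) \left(-7\right) = 42$)
$j{\left(p,B \right)} = \frac{61}{248} - \frac{p}{744}$ ($j{\left(p,B \right)} = \frac{-183 + p}{-744} = \left(-183 + p\right) \left(- \frac{1}{744}\right) = \frac{61}{248} - \frac{p}{744}$)
$K{\left(U \right)} = 10$ ($K{\left(U \right)} = -13 + 23 = 10$)
$q{\left(X \right)} = 10 X$
$\sqrt{q{\left(W{\left(I \right)} \right)} + j{\left(1984,1900 \right)}} = \sqrt{10 \cdot 29 + \left(\frac{61}{248} - \frac{8}{3}\right)} = \sqrt{290 + \left(\frac{61}{248} - \frac{8}{3}\right)} = \sqrt{290 - \frac{1801}{744}} = \sqrt{\frac{213959}{744}} = \frac{\sqrt{39796374}}{372}$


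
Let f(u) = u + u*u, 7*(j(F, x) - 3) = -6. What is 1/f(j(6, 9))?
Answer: 49/330 ≈ 0.14848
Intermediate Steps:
j(F, x) = 15/7 (j(F, x) = 3 + (1/7)*(-6) = 3 - 6/7 = 15/7)
f(u) = u + u**2
1/f(j(6, 9)) = 1/(15*(1 + 15/7)/7) = 1/((15/7)*(22/7)) = 1/(330/49) = 49/330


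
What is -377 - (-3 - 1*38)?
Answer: -336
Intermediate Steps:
-377 - (-3 - 1*38) = -377 - (-3 - 38) = -377 - 1*(-41) = -377 + 41 = -336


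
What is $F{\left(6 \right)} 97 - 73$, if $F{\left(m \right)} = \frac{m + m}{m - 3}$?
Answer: $315$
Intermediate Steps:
$F{\left(m \right)} = \frac{2 m}{-3 + m}$
$F{\left(6 \right)} 97 - 73 = 2 \cdot 6 \frac{1}{-3 + 6} \cdot 97 - 73 = 2 \cdot 6 \cdot \frac{1}{3} \cdot 97 - 73 = 4 \cdot 97 - 73 = 388 - 73 = 315$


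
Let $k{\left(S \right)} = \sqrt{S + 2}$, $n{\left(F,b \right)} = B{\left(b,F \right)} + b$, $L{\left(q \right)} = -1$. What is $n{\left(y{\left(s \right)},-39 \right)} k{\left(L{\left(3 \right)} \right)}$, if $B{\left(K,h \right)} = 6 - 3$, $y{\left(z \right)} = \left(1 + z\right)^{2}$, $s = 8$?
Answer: $-36$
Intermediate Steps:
$B{\left(K,h \right)} = 3$
$n{\left(F,b \right)} = 3 + b$
$k{\left(S \right)} = \sqrt{2 + S}$
$n{\left(y{\left(s \right)},-39 \right)} k{\left(L{\left(3 \right)} \right)} = \left(3 - 39\right) \sqrt{2 - 1} = - 36 \sqrt{1} = \left(-36\right) 1 = -36$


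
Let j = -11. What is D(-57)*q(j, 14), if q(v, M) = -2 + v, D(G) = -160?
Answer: 2080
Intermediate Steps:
D(-57)*q(j, 14) = -160*(-2 - 11) = -160*(-13) = 2080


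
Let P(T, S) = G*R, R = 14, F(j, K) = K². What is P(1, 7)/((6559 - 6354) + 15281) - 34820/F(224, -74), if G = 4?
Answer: -67364483/10600167 ≈ -6.3550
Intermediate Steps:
P(T, S) = 56 (P(T, S) = 4*14 = 56)
P(1, 7)/((6559 - 6354) + 15281) - 34820/F(224, -74) = 56/((6559 - 6354) + 15281) - 34820/((-74)²) = 56/(205 + 15281) - 34820/5476 = 56/15486 - 34820*1/5476 = 56*(1/15486) - 8705/1369 = 28/7743 - 8705/1369 = -67364483/10600167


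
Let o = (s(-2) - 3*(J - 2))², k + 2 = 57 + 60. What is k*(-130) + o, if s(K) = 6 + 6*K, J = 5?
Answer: -14725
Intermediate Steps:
k = 115 (k = -2 + (57 + 60) = -2 + 117 = 115)
o = 225 (o = ((6 + 6*(-2)) - 3*(5 - 2))² = ((6 - 12) - 3*3)² = (-6 - 9)² = (-15)² = 225)
k*(-130) + o = 115*(-130) + 225 = -14950 + 225 = -14725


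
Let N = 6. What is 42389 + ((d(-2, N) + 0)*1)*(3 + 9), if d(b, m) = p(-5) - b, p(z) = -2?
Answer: 42389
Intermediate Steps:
d(b, m) = -2 - b
42389 + ((d(-2, N) + 0)*1)*(3 + 9) = 42389 + (((-2 - 1*(-2)) + 0)*1)*(3 + 9) = 42389 + (((-2 + 2) + 0)*1)*12 = 42389 + ((0 + 0)*1)*12 = 42389 + (0*1)*12 = 42389 + 0*12 = 42389 + 0 = 42389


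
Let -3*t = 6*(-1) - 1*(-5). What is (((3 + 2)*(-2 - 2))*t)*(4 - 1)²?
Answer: -60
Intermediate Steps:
t = ⅓ (t = -(6*(-1) - 1*(-5))/3 = -(-6 + 5)/3 = -⅓*(-1) = ⅓ ≈ 0.33333)
(((3 + 2)*(-2 - 2))*t)*(4 - 1)² = (((3 + 2)*(-2 - 2))*(⅓))*(4 - 1)² = ((5*(-4))*(⅓))*3² = -20*⅓*9 = -20/3*9 = -60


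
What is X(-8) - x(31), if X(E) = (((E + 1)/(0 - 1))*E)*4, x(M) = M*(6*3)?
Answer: -782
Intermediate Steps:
x(M) = 18*M (x(M) = M*18 = 18*M)
X(E) = 4*E*(-1 - E) (X(E) = (((1 + E)/(-1))*E)*4 = (((1 + E)*(-1))*E)*4 = ((-1 - E)*E)*4 = (E*(-1 - E))*4 = 4*E*(-1 - E))
X(-8) - x(31) = -4*(-8)*(1 - 8) - 18*31 = -4*(-8)*(-7) - 1*558 = -224 - 558 = -782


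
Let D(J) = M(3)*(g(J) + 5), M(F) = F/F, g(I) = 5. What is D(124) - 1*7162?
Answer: -7152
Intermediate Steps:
M(F) = 1
D(J) = 10 (D(J) = 1*(5 + 5) = 1*10 = 10)
D(124) - 1*7162 = 10 - 1*7162 = 10 - 7162 = -7152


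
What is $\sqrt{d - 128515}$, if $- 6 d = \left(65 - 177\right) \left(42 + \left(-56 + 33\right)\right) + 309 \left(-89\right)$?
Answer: $\frac{i \sqrt{4448766}}{6} \approx 351.54 i$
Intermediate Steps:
$d = \frac{29629}{6}$ ($d = - \frac{\left(65 - 177\right) \left(42 + \left(-56 + 33\right)\right) + 309 \left(-89\right)}{6} = - \frac{- 112 \left(42 - 23\right) - 27501}{6} = - \frac{\left(-112\right) 19 - 27501}{6} = - \frac{-2128 - 27501}{6} = \left(- \frac{1}{6}\right) \left(-29629\right) = \frac{29629}{6} \approx 4938.2$)
$\sqrt{d - 128515} = \sqrt{\frac{29629}{6} - 128515} = \sqrt{- \frac{741461}{6}} = \frac{i \sqrt{4448766}}{6}$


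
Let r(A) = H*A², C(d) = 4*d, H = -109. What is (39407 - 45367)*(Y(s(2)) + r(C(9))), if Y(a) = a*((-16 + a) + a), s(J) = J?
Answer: 842076480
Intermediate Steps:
r(A) = -109*A²
Y(a) = a*(-16 + 2*a)
(39407 - 45367)*(Y(s(2)) + r(C(9))) = (39407 - 45367)*(2*2*(-8 + 2) - 109*(4*9)²) = -5960*(2*2*(-6) - 109*36²) = -5960*(-24 - 109*1296) = -5960*(-24 - 141264) = -5960*(-141288) = 842076480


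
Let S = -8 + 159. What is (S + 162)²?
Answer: 97969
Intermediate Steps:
S = 151
(S + 162)² = (151 + 162)² = 313² = 97969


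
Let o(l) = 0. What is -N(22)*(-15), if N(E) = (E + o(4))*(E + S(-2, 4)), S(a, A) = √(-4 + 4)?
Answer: 7260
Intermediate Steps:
S(a, A) = 0 (S(a, A) = √0 = 0)
N(E) = E² (N(E) = (E + 0)*(E + 0) = E*E = E²)
-N(22)*(-15) = -22²*(-15) = -484*(-15) = -1*(-7260) = 7260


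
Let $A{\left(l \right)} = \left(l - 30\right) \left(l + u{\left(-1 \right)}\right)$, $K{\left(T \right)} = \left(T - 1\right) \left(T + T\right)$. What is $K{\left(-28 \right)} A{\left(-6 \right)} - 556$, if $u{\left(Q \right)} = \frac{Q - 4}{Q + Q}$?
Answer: $204068$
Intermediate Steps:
$K{\left(T \right)} = 2 T \left(-1 + T\right)$ ($K{\left(T \right)} = \left(-1 + T\right) 2 T = 2 T \left(-1 + T\right)$)
$u{\left(Q \right)} = \frac{-4 + Q}{2 Q}$
$A{\left(l \right)} = \left(-30 + l\right) \left(\frac{5}{2} + l\right)$ ($A{\left(l \right)} = \left(l - 30\right) \left(l + \frac{-4 - 1}{2 \left(-1\right)}\right) = \left(-30 + l\right) \left(l + \frac{1}{2} \left(-1\right) \left(-5\right)\right) = \left(-30 + l\right) \left(l + \frac{5}{2}\right) = \left(-30 + l\right) \left(\frac{5}{2} + l\right)$)
$K{\left(-28 \right)} A{\left(-6 \right)} - 556 = 2 \left(-28\right) \left(-1 - 28\right) \left(-75 + \left(-6\right)^{2} - -165\right) - 556 = 2 \left(-28\right) \left(-29\right) \left(-75 + 36 + 165\right) - 556 = 1624 \cdot 126 - 556 = 204624 - 556 = 204068$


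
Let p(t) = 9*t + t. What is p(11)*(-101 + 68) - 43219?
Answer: -46849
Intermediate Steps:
p(t) = 10*t
p(11)*(-101 + 68) - 43219 = (10*11)*(-101 + 68) - 43219 = 110*(-33) - 43219 = -3630 - 43219 = -46849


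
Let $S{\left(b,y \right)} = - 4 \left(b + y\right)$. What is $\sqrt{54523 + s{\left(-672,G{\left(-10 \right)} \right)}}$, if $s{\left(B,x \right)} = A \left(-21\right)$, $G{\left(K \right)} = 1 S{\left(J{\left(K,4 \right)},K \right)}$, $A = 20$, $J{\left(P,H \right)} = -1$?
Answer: $\sqrt{54103} \approx 232.6$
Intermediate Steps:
$S{\left(b,y \right)} = - 4 b - 4 y$
$G{\left(K \right)} = 4 - 4 K$ ($G{\left(K \right)} = 1 \left(\left(-4\right) \left(-1\right) - 4 K\right) = 1 \left(4 - 4 K\right) = 4 - 4 K$)
$s{\left(B,x \right)} = -420$ ($s{\left(B,x \right)} = 20 \left(-21\right) = -420$)
$\sqrt{54523 + s{\left(-672,G{\left(-10 \right)} \right)}} = \sqrt{54523 - 420} = \sqrt{54103}$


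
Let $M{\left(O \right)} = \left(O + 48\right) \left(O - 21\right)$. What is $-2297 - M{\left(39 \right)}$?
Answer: $-3863$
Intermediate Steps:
$M{\left(O \right)} = \left(-21 + O\right) \left(48 + O\right)$ ($M{\left(O \right)} = \left(48 + O\right) \left(-21 + O\right) = \left(-21 + O\right) \left(48 + O\right)$)
$-2297 - M{\left(39 \right)} = -2297 - \left(-1008 + 39^{2} + 27 \cdot 39\right) = -2297 - \left(-1008 + 1521 + 1053\right) = -2297 - 1566 = -3863$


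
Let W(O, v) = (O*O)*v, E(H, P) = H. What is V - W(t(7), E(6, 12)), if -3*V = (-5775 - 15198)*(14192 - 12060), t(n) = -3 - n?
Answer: 14904212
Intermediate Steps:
W(O, v) = v*O² (W(O, v) = O²*v = v*O²)
V = 14904812 (V = -(-5775 - 15198)*(14192 - 12060)/3 = -(-6991)*2132 = -⅓*(-44714436) = 14904812)
V - W(t(7), E(6, 12)) = 14904812 - 6*(-3 - 1*7)² = 14904812 - 6*(-3 - 7)² = 14904812 - 6*(-10)² = 14904812 - 6*100 = 14904812 - 1*600 = 14904812 - 600 = 14904212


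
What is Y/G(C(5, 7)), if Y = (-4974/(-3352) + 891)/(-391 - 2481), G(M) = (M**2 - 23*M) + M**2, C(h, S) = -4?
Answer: -1495803/596870528 ≈ -0.0025061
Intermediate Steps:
G(M) = -23*M + 2*M**2
Y = -1495803/4813472 (Y = (-4974*(-1/3352) + 891)/(-2872) = (2487/1676 + 891)*(-1/2872) = (1495803/1676)*(-1/2872) = -1495803/4813472 ≈ -0.31075)
Y/G(C(5, 7)) = -1495803*(-1/(4*(-23 + 2*(-4))))/4813472 = -1495803*(-1/(4*(-23 - 8)))/4813472 = -1495803/(4813472*((-4*(-31)))) = -1495803/4813472/124 = -1495803/4813472*1/124 = -1495803/596870528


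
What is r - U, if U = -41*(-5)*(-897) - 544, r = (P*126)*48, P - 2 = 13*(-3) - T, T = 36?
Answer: -257075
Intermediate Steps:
P = -73 (P = 2 + (13*(-3) - 1*36) = 2 + (-39 - 36) = 2 - 75 = -73)
r = -441504 (r = -73*126*48 = -9198*48 = -441504)
U = -184429 (U = 205*(-897) - 544 = -183885 - 544 = -184429)
r - U = -441504 - 1*(-184429) = -441504 + 184429 = -257075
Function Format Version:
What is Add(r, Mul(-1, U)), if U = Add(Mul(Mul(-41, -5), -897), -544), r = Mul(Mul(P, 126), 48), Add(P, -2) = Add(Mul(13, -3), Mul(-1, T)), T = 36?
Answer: -257075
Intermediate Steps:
P = -73 (P = Add(2, Add(Mul(13, -3), Mul(-1, 36))) = Add(2, Add(-39, -36)) = Add(2, -75) = -73)
r = -441504 (r = Mul(Mul(-73, 126), 48) = Mul(-9198, 48) = -441504)
U = -184429 (U = Add(Mul(205, -897), -544) = Add(-183885, -544) = -184429)
Add(r, Mul(-1, U)) = Add(-441504, Mul(-1, -184429)) = Add(-441504, 184429) = -257075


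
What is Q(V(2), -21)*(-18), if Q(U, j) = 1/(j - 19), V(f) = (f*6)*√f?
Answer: 9/20 ≈ 0.45000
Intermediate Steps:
V(f) = 6*f^(3/2) (V(f) = (6*f)*√f = 6*f^(3/2))
Q(U, j) = 1/(-19 + j)
Q(V(2), -21)*(-18) = -18/(-19 - 21) = -18/(-40) = -1/40*(-18) = 9/20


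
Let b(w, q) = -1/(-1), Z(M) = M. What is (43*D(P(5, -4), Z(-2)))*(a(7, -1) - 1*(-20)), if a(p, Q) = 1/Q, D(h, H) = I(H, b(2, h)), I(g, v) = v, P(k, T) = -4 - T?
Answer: 817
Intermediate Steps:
b(w, q) = 1 (b(w, q) = -1*(-1) = 1)
D(h, H) = 1
a(p, Q) = 1/Q
(43*D(P(5, -4), Z(-2)))*(a(7, -1) - 1*(-20)) = (43*1)*(1/(-1) - 1*(-20)) = 43*(-1 + 20) = 43*19 = 817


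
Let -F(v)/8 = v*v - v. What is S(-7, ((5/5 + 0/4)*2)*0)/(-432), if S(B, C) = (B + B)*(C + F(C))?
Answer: 0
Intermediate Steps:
F(v) = -8*v**2 + 8*v (F(v) = -8*(v*v - v) = -8*(v**2 - v) = -8*v**2 + 8*v)
S(B, C) = 2*B*(C + 8*C*(1 - C)) (S(B, C) = (B + B)*(C + 8*C*(1 - C)) = (2*B)*(C + 8*C*(1 - C)) = 2*B*(C + 8*C*(1 - C)))
S(-7, ((5/5 + 0/4)*2)*0)/(-432) = (2*(-7)*(((5/5 + 0/4)*2)*0)*(9 - 8*(5/5 + 0/4)*2*0))/(-432) = (2*(-7)*(((5*(1/5) + 0*(1/4))*2)*0)*(9 - 8*(5*(1/5) + 0*(1/4))*2*0))*(-1/432) = (2*(-7)*(((1 + 0)*2)*0)*(9 - 8*(1 + 0)*2*0))*(-1/432) = (2*(-7)*((1*2)*0)*(9 - 8*1*2*0))*(-1/432) = (2*(-7)*(2*0)*(9 - 16*0))*(-1/432) = (2*(-7)*0*(9 - 8*0))*(-1/432) = (2*(-7)*0*(9 + 0))*(-1/432) = (2*(-7)*0*9)*(-1/432) = 0*(-1/432) = 0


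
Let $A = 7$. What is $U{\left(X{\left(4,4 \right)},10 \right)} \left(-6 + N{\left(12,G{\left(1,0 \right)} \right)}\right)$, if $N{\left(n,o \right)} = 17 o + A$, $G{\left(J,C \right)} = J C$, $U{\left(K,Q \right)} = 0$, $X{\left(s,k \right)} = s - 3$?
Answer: $0$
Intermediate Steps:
$X{\left(s,k \right)} = -3 + s$ ($X{\left(s,k \right)} = s - 3 = -3 + s$)
$G{\left(J,C \right)} = C J$
$N{\left(n,o \right)} = 7 + 17 o$ ($N{\left(n,o \right)} = 17 o + 7 = 7 + 17 o$)
$U{\left(X{\left(4,4 \right)},10 \right)} \left(-6 + N{\left(12,G{\left(1,0 \right)} \right)}\right) = 0 \left(-6 + \left(7 + 17 \cdot 0 \cdot 1\right)\right) = 0 \left(-6 + \left(7 + 17 \cdot 0\right)\right) = 0 \left(-6 + \left(7 + 0\right)\right) = 0 \left(-6 + 7\right) = 0 \cdot 1 = 0$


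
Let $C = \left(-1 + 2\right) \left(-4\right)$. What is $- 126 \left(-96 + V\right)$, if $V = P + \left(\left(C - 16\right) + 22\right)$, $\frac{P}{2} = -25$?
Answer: $18144$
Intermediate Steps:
$P = -50$ ($P = 2 \left(-25\right) = -50$)
$C = -4$ ($C = 1 \left(-4\right) = -4$)
$V = -48$ ($V = -50 + \left(\left(-4 - 16\right) + 22\right) = -50 + \left(-20 + 22\right) = -50 + 2 = -48$)
$- 126 \left(-96 + V\right) = - 126 \left(-96 - 48\right) = \left(-126\right) \left(-144\right) = 18144$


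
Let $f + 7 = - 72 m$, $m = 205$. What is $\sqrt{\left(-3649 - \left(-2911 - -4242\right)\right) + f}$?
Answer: $7 i \sqrt{403} \approx 140.52 i$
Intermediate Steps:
$f = -14767$ ($f = -7 - 14760 = -14767$)
$\sqrt{\left(-3649 - \left(-2911 - -4242\right)\right) + f} = \sqrt{\left(-3649 - \left(-2911 - -4242\right)\right) - 14767} = \sqrt{\left(-3649 - \left(-2911 + 4242\right)\right) - 14767} = \sqrt{\left(-3649 - 1331\right) - 14767} = \sqrt{-4980 - 14767} = \sqrt{-19747} = 7 i \sqrt{403}$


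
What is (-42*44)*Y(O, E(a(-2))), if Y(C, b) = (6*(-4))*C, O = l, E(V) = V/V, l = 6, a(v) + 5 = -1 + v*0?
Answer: 266112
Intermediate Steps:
a(v) = -6 (a(v) = -5 + (-1 + v*0) = -5 + (-1 + 0) = -5 - 1 = -6)
E(V) = 1
O = 6
Y(C, b) = -24*C
(-42*44)*Y(O, E(a(-2))) = (-42*44)*(-24*6) = -1848*(-144) = 266112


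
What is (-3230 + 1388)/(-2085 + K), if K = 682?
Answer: 1842/1403 ≈ 1.3129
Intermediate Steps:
(-3230 + 1388)/(-2085 + K) = (-3230 + 1388)/(-2085 + 682) = -1842/(-1403) = -1842*(-1/1403) = 1842/1403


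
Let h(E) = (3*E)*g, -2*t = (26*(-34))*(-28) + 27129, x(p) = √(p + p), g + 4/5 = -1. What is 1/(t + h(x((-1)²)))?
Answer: -2594050/67290948193 + 540*√2/67290948193 ≈ -3.8538e-5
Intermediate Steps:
g = -9/5 (g = -⅘ - 1 = -9/5 ≈ -1.8000)
x(p) = √2*√p (x(p) = √(2*p) = √2*√p)
t = -51881/2 (t = -((26*(-34))*(-28) + 27129)/2 = -(-884*(-28) + 27129)/2 = -(24752 + 27129)/2 = -½*51881 = -51881/2 ≈ -25941.)
h(E) = -27*E/5 (h(E) = (3*E)*(-9/5) = -27*E/5)
1/(t + h(x((-1)²))) = 1/(-51881/2 - 27*√2*√((-1)²)/5) = 1/(-51881/2 - 27*√2*√1/5) = 1/(-51881/2 - 27*√2/5)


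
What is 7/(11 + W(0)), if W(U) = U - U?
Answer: 7/11 ≈ 0.63636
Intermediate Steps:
W(U) = 0
7/(11 + W(0)) = 7/(11 + 0) = 7/11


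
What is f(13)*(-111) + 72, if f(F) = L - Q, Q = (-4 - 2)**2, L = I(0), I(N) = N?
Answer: 4068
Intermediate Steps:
L = 0
Q = 36 (Q = (-6)**2 = 36)
f(F) = -36 (f(F) = 0 - 1*36 = 0 - 36 = -36)
f(13)*(-111) + 72 = -36*(-111) + 72 = 3996 + 72 = 4068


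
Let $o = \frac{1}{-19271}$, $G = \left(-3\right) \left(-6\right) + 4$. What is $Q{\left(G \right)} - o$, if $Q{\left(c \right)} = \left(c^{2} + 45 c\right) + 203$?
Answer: $\frac{32317468}{19271} \approx 1677.0$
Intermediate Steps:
$G = 22$ ($G = 18 + 4 = 22$)
$Q{\left(c \right)} = 203 + c^{2} + 45 c$
$o = - \frac{1}{19271} \approx -5.1891 \cdot 10^{-5}$
$Q{\left(G \right)} - o = \left(203 + 22^{2} + 45 \cdot 22\right) - - \frac{1}{19271} = \left(203 + 484 + 990\right) + \frac{1}{19271} = 1677 + \frac{1}{19271} = \frac{32317468}{19271}$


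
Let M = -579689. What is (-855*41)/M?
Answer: 35055/579689 ≈ 0.060472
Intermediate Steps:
(-855*41)/M = -855*41/(-579689) = -35055*(-1/579689) = 35055/579689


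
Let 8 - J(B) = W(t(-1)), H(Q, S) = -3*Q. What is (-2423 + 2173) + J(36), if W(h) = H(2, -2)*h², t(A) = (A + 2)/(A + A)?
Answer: -481/2 ≈ -240.50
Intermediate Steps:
t(A) = (2 + A)/(2*A) (t(A) = (2 + A)/((2*A)) = (2 + A)*(1/(2*A)) = (2 + A)/(2*A))
W(h) = -6*h² (W(h) = (-3*2)*h² = -6*h²)
J(B) = 19/2 (J(B) = 8 - (-6)*((½)*(2 - 1)/(-1))² = 8 - (-6)*((½)*(-1)*1)² = 8 - (-6)*(-½)² = 8 - (-6)/4 = 8 - 1*(-3/2) = 8 + 3/2 = 19/2)
(-2423 + 2173) + J(36) = (-2423 + 2173) + 19/2 = -250 + 19/2 = -481/2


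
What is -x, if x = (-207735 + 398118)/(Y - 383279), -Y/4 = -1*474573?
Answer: -190383/1515013 ≈ -0.12566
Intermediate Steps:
Y = 1898292 (Y = -(-4)*474573 = -4*(-474573) = 1898292)
x = 190383/1515013 (x = (-207735 + 398118)/(1898292 - 383279) = 190383/1515013 ≈ 0.12566)
-x = -1*190383/1515013 = -190383/1515013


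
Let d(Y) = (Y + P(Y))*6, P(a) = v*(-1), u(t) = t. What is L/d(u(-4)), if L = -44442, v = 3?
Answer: 7407/7 ≈ 1058.1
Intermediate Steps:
P(a) = -3 (P(a) = 3*(-1) = -3)
d(Y) = -18 + 6*Y (d(Y) = (Y - 3)*6 = (-3 + Y)*6 = -18 + 6*Y)
L/d(u(-4)) = -44442/(-18 + 6*(-4)) = -44442/(-18 - 24) = -44442/(-42) = -44442*(-1/42) = 7407/7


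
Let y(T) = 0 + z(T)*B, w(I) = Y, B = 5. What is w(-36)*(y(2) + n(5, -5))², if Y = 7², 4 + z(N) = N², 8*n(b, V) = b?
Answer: 1225/64 ≈ 19.141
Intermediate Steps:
n(b, V) = b/8
z(N) = -4 + N²
Y = 49
w(I) = 49
y(T) = -20 + 5*T² (y(T) = 0 + (-4 + T²)*5 = 0 + (-20 + 5*T²) = -20 + 5*T²)
w(-36)*(y(2) + n(5, -5))² = 49*((-20 + 5*2²) + (⅛)*5)² = 49*((-20 + 5*4) + 5/8)² = 49*((-20 + 20) + 5/8)² = 49*(0 + 5/8)² = 49*(5/8)² = 49*(25/64) = 1225/64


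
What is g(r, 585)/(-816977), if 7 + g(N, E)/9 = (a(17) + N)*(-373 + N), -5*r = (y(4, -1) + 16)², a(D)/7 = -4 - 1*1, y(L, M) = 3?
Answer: -1533807/2917775 ≈ -0.52568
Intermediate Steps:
a(D) = -35 (a(D) = 7*(-4 - 1*1) = 7*(-4 - 1) = 7*(-5) = -35)
r = -361/5 (r = -(3 + 16)²/5 = -⅕*19² = -⅕*361 = -361/5 ≈ -72.200)
g(N, E) = -63 + 9*(-373 + N)*(-35 + N) (g(N, E) = -63 + 9*((-35 + N)*(-373 + N)) = -63 + 9*((-373 + N)*(-35 + N)) = -63 + 9*(-373 + N)*(-35 + N))
g(r, 585)/(-816977) = (117432 - 3672*(-361/5) + 9*(-361/5)²)/(-816977) = (117432 + 1325592/5 + 9*(130321/25))*(-1/816977) = (117432 + 1325592/5 + 1172889/25)*(-1/816977) = (10736649/25)*(-1/816977) = -1533807/2917775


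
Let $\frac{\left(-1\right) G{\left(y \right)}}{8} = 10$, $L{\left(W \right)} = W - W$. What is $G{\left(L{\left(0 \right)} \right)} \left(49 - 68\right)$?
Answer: $1520$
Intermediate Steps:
$L{\left(W \right)} = 0$
$G{\left(y \right)} = -80$ ($G{\left(y \right)} = \left(-8\right) 10 = -80$)
$G{\left(L{\left(0 \right)} \right)} \left(49 - 68\right) = - 80 \left(49 - 68\right) = \left(-80\right) \left(-19\right) = 1520$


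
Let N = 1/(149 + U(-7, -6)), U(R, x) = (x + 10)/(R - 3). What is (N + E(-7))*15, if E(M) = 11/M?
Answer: -122070/5201 ≈ -23.470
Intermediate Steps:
U(R, x) = (10 + x)/(-3 + R)
N = 5/743 (N = 1/(149 + (10 - 6)/(-3 - 7)) = 1/(149 + 4/(-10)) = 1/(149 - ⅒*4) = 1/(149 - ⅖) = 1/(743/5) = 5/743 ≈ 0.0067295)
(N + E(-7))*15 = (5/743 + 11/(-7))*15 = (5/743 + 11*(-⅐))*15 = (5/743 - 11/7)*15 = -8138/5201*15 = -122070/5201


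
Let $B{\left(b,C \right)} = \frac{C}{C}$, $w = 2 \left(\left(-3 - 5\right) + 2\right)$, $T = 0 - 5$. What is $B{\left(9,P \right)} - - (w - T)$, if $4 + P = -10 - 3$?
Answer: $-6$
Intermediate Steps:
$T = -5$ ($T = 0 - 5 = -5$)
$P = -17$ ($P = -4 - 13 = -17$)
$w = -12$ ($w = 2 \left(\left(-3 - 5\right) + 2\right) = 2 \left(-8 + 2\right) = 2 \left(-6\right) = -12$)
$B{\left(b,C \right)} = 1$
$B{\left(9,P \right)} - - (w - T) = 1 - - (-12 - -5) = 1 - - (-12 + 5) = 1 - \left(-1\right) \left(-7\right) = 1 - 7 = -6$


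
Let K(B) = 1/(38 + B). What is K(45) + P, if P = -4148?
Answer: -344283/83 ≈ -4148.0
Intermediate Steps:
K(45) + P = 1/(38 + 45) - 4148 = 1/83 - 4148 = -344283/83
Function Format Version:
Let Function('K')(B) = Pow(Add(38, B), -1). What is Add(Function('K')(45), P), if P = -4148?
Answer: Rational(-344283, 83) ≈ -4148.0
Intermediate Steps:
Add(Function('K')(45), P) = Add(Pow(Add(38, 45), -1), -4148) = Add(Pow(83, -1), -4148) = Add(Rational(1, 83), -4148) = Rational(-344283, 83)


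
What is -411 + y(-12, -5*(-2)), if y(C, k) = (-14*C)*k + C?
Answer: 1257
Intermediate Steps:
y(C, k) = C - 14*C*k (y(C, k) = -14*C*k + C = C - 14*C*k)
-411 + y(-12, -5*(-2)) = -411 - 12*(1 - (-70)*(-2)) = -411 - 12*(1 - 14*10) = -411 - 12*(1 - 140) = -411 - 12*(-139) = -411 + 1668 = 1257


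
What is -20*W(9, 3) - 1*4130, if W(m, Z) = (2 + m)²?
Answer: -6550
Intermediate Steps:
-20*W(9, 3) - 1*4130 = -20*(2 + 9)² - 1*4130 = -20*11² - 4130 = -20*121 - 4130 = -2420 - 4130 = -6550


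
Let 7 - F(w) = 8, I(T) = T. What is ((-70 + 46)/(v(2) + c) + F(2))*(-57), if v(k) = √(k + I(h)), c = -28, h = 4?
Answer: 3021/389 - 684*√6/389 ≈ 3.4590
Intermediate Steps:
F(w) = -1 (F(w) = 7 - 1*8 = 7 - 8 = -1)
v(k) = √(4 + k) (v(k) = √(k + 4) = √(4 + k))
((-70 + 46)/(v(2) + c) + F(2))*(-57) = ((-70 + 46)/(√(4 + 2) - 28) - 1)*(-57) = (-24/(√6 - 28) - 1)*(-57) = (-24/(-28 + √6) - 1)*(-57) = (-1 - 24/(-28 + √6))*(-57) = 57 + 1368/(-28 + √6)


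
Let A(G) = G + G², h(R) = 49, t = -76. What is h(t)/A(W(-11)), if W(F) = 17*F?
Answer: 49/34782 ≈ 0.0014088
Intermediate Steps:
h(t)/A(W(-11)) = 49/(((17*(-11))*(1 + 17*(-11)))) = 49/((-187*(1 - 187))) = 49/((-187*(-186))) = 49/34782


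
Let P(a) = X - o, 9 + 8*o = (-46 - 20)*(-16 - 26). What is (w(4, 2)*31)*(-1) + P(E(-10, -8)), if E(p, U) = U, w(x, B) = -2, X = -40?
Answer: -2587/8 ≈ -323.38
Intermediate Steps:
o = 2763/8 (o = -9/8 + ((-46 - 20)*(-16 - 26))/8 = -9/8 + (-66*(-42))/8 = -9/8 + (1/8)*2772 = -9/8 + 693/2 = 2763/8 ≈ 345.38)
P(a) = -3083/8 (P(a) = -40 - 1*2763/8 = -40 - 2763/8 = -3083/8)
(w(4, 2)*31)*(-1) + P(E(-10, -8)) = -2*31*(-1) - 3083/8 = -62*(-1) - 3083/8 = 62 - 3083/8 = -2587/8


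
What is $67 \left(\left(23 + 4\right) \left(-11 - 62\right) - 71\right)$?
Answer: $-136814$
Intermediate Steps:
$67 \left(\left(23 + 4\right) \left(-11 - 62\right) - 71\right) = 67 \left(27 \left(-73\right) - 71\right) = 67 \left(-1971 - 71\right) = 67 \left(-2042\right) = -136814$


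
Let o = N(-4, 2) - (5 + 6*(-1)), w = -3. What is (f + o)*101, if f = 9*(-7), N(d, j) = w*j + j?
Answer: -6666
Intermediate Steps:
N(d, j) = -2*j (N(d, j) = -3*j + j = -2*j)
o = -3 (o = -2*2 - (5 + 6*(-1)) = -4 - (5 - 6) = -4 - 1*(-1) = -4 + 1 = -3)
f = -63
(f + o)*101 = (-63 - 3)*101 = -66*101 = -6666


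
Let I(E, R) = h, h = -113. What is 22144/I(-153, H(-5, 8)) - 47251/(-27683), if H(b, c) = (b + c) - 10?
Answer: -607672989/3128179 ≈ -194.26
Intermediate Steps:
H(b, c) = -10 + b + c
I(E, R) = -113
22144/I(-153, H(-5, 8)) - 47251/(-27683) = 22144/(-113) - 47251/(-27683) = 22144*(-1/113) - 47251*(-1/27683) = -22144/113 + 47251/27683 = -607672989/3128179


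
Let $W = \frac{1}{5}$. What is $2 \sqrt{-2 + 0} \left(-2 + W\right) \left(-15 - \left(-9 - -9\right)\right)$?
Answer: $54 i \sqrt{2} \approx 76.368 i$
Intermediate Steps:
$W = \frac{1}{5} \approx 0.2$
$2 \sqrt{-2 + 0} \left(-2 + W\right) \left(-15 - \left(-9 - -9\right)\right) = 2 \sqrt{-2 + 0} \left(-2 + \frac{1}{5}\right) \left(-15 - \left(-9 - -9\right)\right) = 2 \sqrt{-2} \left(- \frac{9}{5}\right) \left(-15 - \left(-9 + 9\right)\right) = 2 i \sqrt{2} \left(- \frac{9}{5}\right) \left(-15 - 0\right) = 2 \left(- \frac{9 i \sqrt{2}}{5}\right) \left(-15 + 0\right) = - \frac{18 i \sqrt{2}}{5} \left(-15\right) = 54 i \sqrt{2}$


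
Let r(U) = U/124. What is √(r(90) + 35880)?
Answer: √137925510/62 ≈ 189.42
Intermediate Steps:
r(U) = U/124 (r(U) = U*(1/124) = U/124)
√(r(90) + 35880) = √((1/124)*90 + 35880) = √(45/62 + 35880) = √(2224605/62) = √137925510/62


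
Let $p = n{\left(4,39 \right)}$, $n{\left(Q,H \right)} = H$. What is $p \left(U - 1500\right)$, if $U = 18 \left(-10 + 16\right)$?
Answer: $-54288$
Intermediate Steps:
$U = 108$ ($U = 18 \cdot 6 = 108$)
$p = 39$
$p \left(U - 1500\right) = 39 \left(108 - 1500\right) = 39 \left(-1392\right) = -54288$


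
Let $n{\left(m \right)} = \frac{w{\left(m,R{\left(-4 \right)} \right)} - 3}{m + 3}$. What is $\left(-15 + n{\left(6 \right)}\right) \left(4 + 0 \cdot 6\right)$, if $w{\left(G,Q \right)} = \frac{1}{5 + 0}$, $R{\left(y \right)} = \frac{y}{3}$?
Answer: $- \frac{2756}{45} \approx -61.244$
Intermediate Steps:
$R{\left(y \right)} = \frac{y}{3}$ ($R{\left(y \right)} = y \frac{1}{3} = \frac{y}{3}$)
$w{\left(G,Q \right)} = \frac{1}{5}$
$n{\left(m \right)} = - \frac{14}{5 \left(3 + m\right)}$ ($n{\left(m \right)} = \frac{\frac{1}{5} - 3}{m + 3} = - \frac{14}{5 \left(3 + m\right)}$)
$\left(-15 + n{\left(6 \right)}\right) \left(4 + 0 \cdot 6\right) = \left(-15 - \frac{14}{15 + 5 \cdot 6}\right) \left(4 + 0 \cdot 6\right) = \left(-15 - \frac{14}{15 + 30}\right) \left(4 + 0\right) = \left(-15 - \frac{14}{45}\right) 4 = \left(- \frac{689}{45}\right) 4 = - \frac{2756}{45}$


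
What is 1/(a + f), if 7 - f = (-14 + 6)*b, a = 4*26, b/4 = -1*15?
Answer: -1/369 ≈ -0.0027100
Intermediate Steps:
b = -60 (b = 4*(-1*15) = 4*(-15) = -60)
a = 104
f = -473 (f = 7 - (-14 + 6)*(-60) = 7 - (-8)*(-60) = 7 - 1*480 = 7 - 480 = -473)
1/(a + f) = 1/(104 - 473) = 1/(-369) = -1/369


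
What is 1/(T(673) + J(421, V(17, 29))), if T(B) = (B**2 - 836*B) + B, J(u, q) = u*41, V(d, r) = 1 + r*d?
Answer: -1/91765 ≈ -1.0897e-5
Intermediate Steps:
V(d, r) = 1 + d*r
J(u, q) = 41*u
T(B) = B**2 - 835*B
1/(T(673) + J(421, V(17, 29))) = 1/(673*(-835 + 673) + 41*421) = 1/(673*(-162) + 17261) = 1/(-109026 + 17261) = 1/(-91765) = -1/91765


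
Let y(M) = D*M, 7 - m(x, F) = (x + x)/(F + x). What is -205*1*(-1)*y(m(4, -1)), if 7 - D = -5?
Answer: 10660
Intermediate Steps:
D = 12 (D = 7 - 1*(-5) = 7 + 5 = 12)
m(x, F) = 7 - 2*x/(F + x) (m(x, F) = 7 - (x + x)/(F + x) = 7 - 2*x/(F + x))
y(M) = 12*M
-205*1*(-1)*y(m(4, -1)) = -205*1*(-1)*12*((5*4 + 7*(-1))/(-1 + 4)) = -(-205)*12*((20 - 7)/3) = -(-205)*12*((⅓)*13) = -(-205)*12*(13/3) = -(-205)*52 = -205*(-52) = 10660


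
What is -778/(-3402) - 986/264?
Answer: -262415/74844 ≈ -3.5062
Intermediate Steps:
-778/(-3402) - 986/264 = -778*(-1/3402) - 986*1/264 = 389/1701 - 493/132 = -262415/74844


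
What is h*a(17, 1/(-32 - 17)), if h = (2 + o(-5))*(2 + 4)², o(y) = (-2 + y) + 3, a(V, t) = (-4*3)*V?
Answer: 14688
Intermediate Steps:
a(V, t) = -12*V
o(y) = 1 + y
h = -72 (h = (2 + (1 - 5))*(2 + 4)² = (2 - 4)*6² = -2*36 = -72)
h*a(17, 1/(-32 - 17)) = -(-864)*17 = -72*(-204) = 14688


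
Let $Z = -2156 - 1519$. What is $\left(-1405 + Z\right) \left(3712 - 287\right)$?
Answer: $-17399000$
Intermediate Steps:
$Z = -3675$
$\left(-1405 + Z\right) \left(3712 - 287\right) = \left(-1405 - 3675\right) \left(3712 - 287\right) = \left(-5080\right) 3425 = -17399000$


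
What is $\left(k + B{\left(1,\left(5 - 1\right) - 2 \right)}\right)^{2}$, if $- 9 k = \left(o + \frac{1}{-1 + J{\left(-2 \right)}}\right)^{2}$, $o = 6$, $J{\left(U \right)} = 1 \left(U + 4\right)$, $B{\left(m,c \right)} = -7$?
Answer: $\frac{12544}{81} \approx 154.86$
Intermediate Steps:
$J{\left(U \right)} = 4 + U$ ($J{\left(U \right)} = 1 \left(4 + U\right) = 4 + U$)
$k = - \frac{49}{9}$ ($k = - \frac{\left(6 + \frac{1}{-1 + \left(4 - 2\right)}\right)^{2}}{9} = - \frac{\left(6 + \frac{1}{-1 + 2}\right)^{2}}{9} = - \frac{\left(6 + 1^{-1}\right)^{2}}{9} = - \frac{\left(6 + 1\right)^{2}}{9} = - \frac{7^{2}}{9} = \left(- \frac{1}{9}\right) 49 = - \frac{49}{9} \approx -5.4444$)
$\left(k + B{\left(1,\left(5 - 1\right) - 2 \right)}\right)^{2} = \left(- \frac{49}{9} - 7\right)^{2} = \left(- \frac{112}{9}\right)^{2} = \frac{12544}{81}$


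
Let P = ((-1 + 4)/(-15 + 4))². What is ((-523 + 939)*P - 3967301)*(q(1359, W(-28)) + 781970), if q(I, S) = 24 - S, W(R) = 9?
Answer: -375383826818845/121 ≈ -3.1023e+12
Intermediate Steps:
P = 9/121 (P = (3/(-11))² = (3*(-1/11))² = (-3/11)² = 9/121 ≈ 0.074380)
((-523 + 939)*P - 3967301)*(q(1359, W(-28)) + 781970) = ((-523 + 939)*(9/121) - 3967301)*((24 - 1*9) + 781970) = (416*(9/121) - 3967301)*((24 - 9) + 781970) = (3744/121 - 3967301)*(15 + 781970) = -480039677/121*781985 = -375383826818845/121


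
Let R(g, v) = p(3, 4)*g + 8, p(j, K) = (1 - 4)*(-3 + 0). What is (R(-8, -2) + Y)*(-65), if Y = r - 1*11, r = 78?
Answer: -195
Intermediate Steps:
p(j, K) = 9 (p(j, K) = -3*(-3) = 9)
R(g, v) = 8 + 9*g (R(g, v) = 9*g + 8 = 8 + 9*g)
Y = 67 (Y = 78 - 1*11 = 78 - 11 = 67)
(R(-8, -2) + Y)*(-65) = ((8 + 9*(-8)) + 67)*(-65) = ((8 - 72) + 67)*(-65) = (-64 + 67)*(-65) = 3*(-65) = -195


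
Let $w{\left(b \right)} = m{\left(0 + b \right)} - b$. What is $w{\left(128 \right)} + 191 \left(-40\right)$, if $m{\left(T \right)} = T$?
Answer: $-7640$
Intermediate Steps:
$w{\left(b \right)} = 0$ ($w{\left(b \right)} = \left(0 + b\right) - b = b - b = 0$)
$w{\left(128 \right)} + 191 \left(-40\right) = 0 + 191 \left(-40\right) = 0 - 7640 = -7640$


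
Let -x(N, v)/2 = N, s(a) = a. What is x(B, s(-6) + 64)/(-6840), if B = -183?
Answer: -61/1140 ≈ -0.053509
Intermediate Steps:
x(N, v) = -2*N
x(B, s(-6) + 64)/(-6840) = -2*(-183)/(-6840) = 366*(-1/6840) = -61/1140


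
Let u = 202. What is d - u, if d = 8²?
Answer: -138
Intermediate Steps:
d = 64
d - u = 64 - 1*202 = 64 - 202 = -138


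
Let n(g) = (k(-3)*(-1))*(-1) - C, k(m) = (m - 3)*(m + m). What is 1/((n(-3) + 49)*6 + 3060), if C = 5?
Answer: 1/3540 ≈ 0.00028249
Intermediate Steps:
k(m) = 2*m*(-3 + m) (k(m) = (-3 + m)*(2*m) = 2*m*(-3 + m))
n(g) = 31 (n(g) = ((2*(-3)*(-3 - 3))*(-1))*(-1) - 1*5 = ((2*(-3)*(-6))*(-1))*(-1) - 5 = (36*(-1))*(-1) - 5 = -36*(-1) - 5 = 36 - 5 = 31)
1/((n(-3) + 49)*6 + 3060) = 1/((31 + 49)*6 + 3060) = 1/(80*6 + 3060) = 1/(480 + 3060) = 1/3540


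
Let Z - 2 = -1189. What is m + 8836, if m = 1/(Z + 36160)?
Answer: 309021429/34973 ≈ 8836.0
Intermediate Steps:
Z = -1187 (Z = 2 - 1189 = -1187)
m = 1/34973 (m = 1/(-1187 + 36160) = 1/34973 ≈ 2.8593e-5)
m + 8836 = 1/34973 + 8836 = 309021429/34973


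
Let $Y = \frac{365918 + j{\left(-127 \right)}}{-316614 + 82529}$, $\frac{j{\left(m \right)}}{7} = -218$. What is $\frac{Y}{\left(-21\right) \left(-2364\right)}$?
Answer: $- \frac{1446}{46114745} \approx -3.1357 \cdot 10^{-5}$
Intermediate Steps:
$j{\left(m \right)} = -1526$ ($j{\left(m \right)} = 7 \left(-218\right) = -1526$)
$Y = - \frac{364392}{234085}$ ($Y = \frac{365918 - 1526}{-316614 + 82529} = \frac{364392}{-234085} = 364392 \left(- \frac{1}{234085}\right) = - \frac{364392}{234085} \approx -1.5567$)
$\frac{Y}{\left(-21\right) \left(-2364\right)} = - \frac{364392}{234085 \left(\left(-21\right) \left(-2364\right)\right)} = - \frac{364392}{234085 \cdot 49644} = \left(- \frac{364392}{234085}\right) \frac{1}{49644} = - \frac{1446}{46114745}$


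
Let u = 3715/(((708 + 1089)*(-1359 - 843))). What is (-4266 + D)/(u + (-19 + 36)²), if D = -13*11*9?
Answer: -21973187682/1143567551 ≈ -19.215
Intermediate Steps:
D = -1287 (D = -143*9 = -1287)
u = -3715/3956994 (u = 3715/((1797*(-2202))) = 3715/(-3956994) = 3715*(-1/3956994) = -3715/3956994 ≈ -0.00093884)
(-4266 + D)/(u + (-19 + 36)²) = (-4266 - 1287)/(-3715/3956994 + (-19 + 36)²) = -5553/(-3715/3956994 + 17²) = -5553/(-3715/3956994 + 289) = -5553/1143567551/3956994 = -5553*3956994/1143567551 = -21973187682/1143567551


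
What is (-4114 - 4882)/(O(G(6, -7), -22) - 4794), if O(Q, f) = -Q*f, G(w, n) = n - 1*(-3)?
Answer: 4498/2441 ≈ 1.8427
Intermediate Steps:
G(w, n) = 3 + n (G(w, n) = n + 3 = 3 + n)
O(Q, f) = -Q*f
(-4114 - 4882)/(O(G(6, -7), -22) - 4794) = (-4114 - 4882)/(-1*(3 - 7)*(-22) - 4794) = -8996/(-1*(-4)*(-22) - 4794) = -8996/(-88 - 4794) = -8996/(-4882) = -8996*(-1/4882) = 4498/2441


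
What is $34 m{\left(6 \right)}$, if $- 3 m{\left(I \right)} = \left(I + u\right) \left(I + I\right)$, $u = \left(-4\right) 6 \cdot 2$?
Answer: $5712$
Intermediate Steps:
$u = -48$ ($u = \left(-24\right) 2 = -48$)
$m{\left(I \right)} = - \frac{2 I \left(-48 + I\right)}{3}$ ($m{\left(I \right)} = - \frac{\left(I - 48\right) \left(I + I\right)}{3} = - \frac{\left(-48 + I\right) 2 I}{3} = - \frac{2 I \left(-48 + I\right)}{3}$)
$34 m{\left(6 \right)} = 34 \cdot \frac{2}{3} \cdot 6 \left(48 - 6\right) = 34 \cdot \frac{2}{3} \cdot 6 \cdot 42 = 34 \cdot 168 = 5712$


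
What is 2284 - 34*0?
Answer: 2284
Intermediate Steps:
2284 - 34*0 = 2284 + 0 = 2284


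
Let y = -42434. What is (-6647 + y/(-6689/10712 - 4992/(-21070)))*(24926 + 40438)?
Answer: 294009422784052716/43731463 ≈ 6.7231e+9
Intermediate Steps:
(-6647 + y/(-6689/10712 - 4992/(-21070)))*(24926 + 40438) = (-6647 - 42434/(-6689/10712 - 4992/(-21070)))*(24926 + 40438) = (-6647 - 42434/(-6689*1/10712 - 4992*(-1/21070)))*65364 = (-6647 - 42434/(-6689/10712 + 2496/10535))*65364 = (-6647 - 42434/(-43731463/112850920))*65364 = (-6647 - 42434*(-112850920/43731463))*65364 = (-6647 + 4788715939280/43731463)*65364 = (4498032904719/43731463)*65364 = 294009422784052716/43731463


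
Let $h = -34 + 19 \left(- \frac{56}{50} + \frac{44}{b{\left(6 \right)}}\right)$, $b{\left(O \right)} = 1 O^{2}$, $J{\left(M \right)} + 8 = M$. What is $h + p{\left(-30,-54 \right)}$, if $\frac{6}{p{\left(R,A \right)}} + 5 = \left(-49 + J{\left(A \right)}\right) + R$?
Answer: $- \frac{527224}{16425} \approx -32.099$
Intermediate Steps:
$J{\left(M \right)} = -8 + M$
$p{\left(R,A \right)} = \frac{6}{-62 + A + R}$ ($p{\left(R,A \right)} = \frac{6}{-5 + \left(\left(-49 + \left(-8 + A\right)\right) + R\right)} = \frac{6}{-5 + \left(\left(-57 + A\right) + R\right)} = \frac{6}{-5 + \left(-57 + A + R\right)} = \frac{6}{-62 + A + R}$)
$b{\left(O \right)} = O^{2}$
$h = - \frac{7213}{225}$ ($h = -34 + 19 \left(- \frac{56}{50} + \frac{44}{6^{2}}\right) = -34 + 19 \left(\left(-56\right) \frac{1}{50} + \frac{44}{36}\right) = -34 + 19 \left(- \frac{28}{25} + 44 \cdot \frac{1}{36}\right) = -34 + 19 \left(- \frac{28}{25} + \frac{11}{9}\right) = -34 + 19 \cdot \frac{23}{225} = -34 + \frac{437}{225} = - \frac{7213}{225} \approx -32.058$)
$h + p{\left(-30,-54 \right)} = - \frac{7213}{225} + \frac{6}{-62 - 54 - 30} = - \frac{7213}{225} + \frac{6}{-146} = - \frac{7213}{225} + 6 \left(- \frac{1}{146}\right) = - \frac{7213}{225} - \frac{3}{73} = - \frac{527224}{16425}$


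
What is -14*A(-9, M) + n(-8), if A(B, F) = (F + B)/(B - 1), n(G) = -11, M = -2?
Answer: -132/5 ≈ -26.400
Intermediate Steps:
A(B, F) = (B + F)/(-1 + B)
-14*A(-9, M) + n(-8) = -14*(-9 - 2)/(-1 - 9) - 11 = -14*(-11)/(-10) - 11 = -(-7)*(-11)/5 - 11 = -14*11/10 - 11 = -77/5 - 11 = -132/5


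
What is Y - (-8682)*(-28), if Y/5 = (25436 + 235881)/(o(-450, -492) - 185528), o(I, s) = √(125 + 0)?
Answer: -8367761983550144/34420638659 - 6532925*√5/34420638659 ≈ -2.4310e+5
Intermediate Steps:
o(I, s) = 5*√5 (o(I, s) = √125 = 5*√5)
Y = 1306585/(-185528 + 5*√5) (Y = 5*((25436 + 235881)/(5*√5 - 185528)) = 5*(261317/(-185528 + 5*√5)) = 1306585/(-185528 + 5*√5) ≈ -7.0429)
Y - (-8682)*(-28) = (-242408101880/34420638659 - 6532925*√5/34420638659) - (-8682)*(-28) = (-242408101880/34420638659 - 6532925*√5/34420638659) - 1*243096 = (-242408101880/34420638659 - 6532925*√5/34420638659) - 243096 = -8367761983550144/34420638659 - 6532925*√5/34420638659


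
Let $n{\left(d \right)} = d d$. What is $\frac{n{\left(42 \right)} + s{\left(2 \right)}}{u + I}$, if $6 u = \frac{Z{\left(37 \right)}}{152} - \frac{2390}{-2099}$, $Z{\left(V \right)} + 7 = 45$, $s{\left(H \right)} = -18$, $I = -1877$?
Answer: $- \frac{87956496}{94544093} \approx -0.93032$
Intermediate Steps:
$Z{\left(V \right)} = 38$ ($Z{\left(V \right)} = -7 + 45 = 38$)
$u = \frac{11659}{50376}$ ($u = \frac{\frac{38}{152} - \frac{2390}{-2099}}{6} = \frac{38 \cdot \frac{1}{152} - - \frac{2390}{2099}}{6} = \frac{\frac{1}{4} + \frac{2390}{2099}}{6} = \frac{1}{6} \cdot \frac{11659}{8396} = \frac{11659}{50376} \approx 0.23144$)
$n{\left(d \right)} = d^{2}$
$\frac{n{\left(42 \right)} + s{\left(2 \right)}}{u + I} = \frac{42^{2} - 18}{\frac{11659}{50376} - 1877} = \frac{1764 - 18}{- \frac{94544093}{50376}} = 1746 \left(- \frac{50376}{94544093}\right) = - \frac{87956496}{94544093}$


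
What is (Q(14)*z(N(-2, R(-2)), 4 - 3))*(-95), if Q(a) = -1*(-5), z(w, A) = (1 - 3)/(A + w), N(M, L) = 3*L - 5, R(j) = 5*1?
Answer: 950/11 ≈ 86.364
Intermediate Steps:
R(j) = 5
N(M, L) = -5 + 3*L
z(w, A) = -2/(A + w)
Q(a) = 5
(Q(14)*z(N(-2, R(-2)), 4 - 3))*(-95) = (5*(-2/((4 - 3) + (-5 + 3*5))))*(-95) = (5*(-2/(1 + (-5 + 15))))*(-95) = (5*(-2/(1 + 10)))*(-95) = (5*(-2/11))*(-95) = -10/11*(-95) = 950/11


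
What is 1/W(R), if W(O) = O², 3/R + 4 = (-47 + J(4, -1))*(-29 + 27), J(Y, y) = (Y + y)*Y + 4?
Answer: 3364/9 ≈ 373.78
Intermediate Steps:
J(Y, y) = 4 + Y*(Y + y) (J(Y, y) = Y*(Y + y) + 4 = 4 + Y*(Y + y))
R = 3/58 (R = 3/(-4 + (-47 + (4 + 4² + 4*(-1)))*(-29 + 27)) = 3/(-4 + (-47 + (4 + 16 - 4))*(-2)) = 3/(-4 + (-47 + 16)*(-2)) = 3/(-4 - 31*(-2)) = 3/(-4 + 62) = 3/58 ≈ 0.051724)
1/W(R) = 1/((3/58)²) = 1/(9/3364) = 3364/9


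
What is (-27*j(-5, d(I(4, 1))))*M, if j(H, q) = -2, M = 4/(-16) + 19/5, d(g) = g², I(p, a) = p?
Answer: 1917/10 ≈ 191.70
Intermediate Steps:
M = 71/20 (M = 4*(-1/16) + 19*(⅕) = -¼ + 19/5 = 71/20 ≈ 3.5500)
(-27*j(-5, d(I(4, 1))))*M = -27*(-2)*(71/20) = 54*(71/20) = 1917/10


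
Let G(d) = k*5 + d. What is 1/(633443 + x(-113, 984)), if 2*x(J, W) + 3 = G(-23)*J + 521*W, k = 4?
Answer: 1/889943 ≈ 1.1237e-6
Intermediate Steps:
G(d) = 20 + d (G(d) = 4*5 + d = 20 + d)
x(J, W) = -3/2 - 3*J/2 + 521*W/2 (x(J, W) = -3/2 + ((20 - 23)*J + 521*W)/2 = -3/2 + (-3*J + 521*W)/2 = -3/2 + (-3*J/2 + 521*W/2) = -3/2 - 3*J/2 + 521*W/2)
1/(633443 + x(-113, 984)) = 1/(633443 + (-3/2 - 3/2*(-113) + (521/2)*984)) = 1/(633443 + (-3/2 + 339/2 + 256332)) = 1/(633443 + 256500) = 1/889943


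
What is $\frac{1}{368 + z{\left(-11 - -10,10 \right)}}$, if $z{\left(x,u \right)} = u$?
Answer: $\frac{1}{378} \approx 0.0026455$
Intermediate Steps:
$\frac{1}{368 + z{\left(-11 - -10,10 \right)}} = \frac{1}{368 + 10} = \frac{1}{378}$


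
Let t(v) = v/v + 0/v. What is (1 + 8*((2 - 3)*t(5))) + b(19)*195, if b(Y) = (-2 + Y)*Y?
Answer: 62978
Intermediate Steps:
t(v) = 1 (t(v) = 1 + 0 = 1)
b(Y) = Y*(-2 + Y)
(1 + 8*((2 - 3)*t(5))) + b(19)*195 = (1 + 8*((2 - 3)*1)) + (19*(-2 + 19))*195 = (1 + 8*(-1*1)) + (19*17)*195 = (1 + 8*(-1)) + 323*195 = (1 - 8) + 62985 = -7 + 62985 = 62978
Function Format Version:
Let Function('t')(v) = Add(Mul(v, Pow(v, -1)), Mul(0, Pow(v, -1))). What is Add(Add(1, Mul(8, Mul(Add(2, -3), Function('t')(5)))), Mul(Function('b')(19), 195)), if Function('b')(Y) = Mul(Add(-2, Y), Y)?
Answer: 62978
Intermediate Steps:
Function('t')(v) = 1 (Function('t')(v) = Add(1, 0) = 1)
Function('b')(Y) = Mul(Y, Add(-2, Y))
Add(Add(1, Mul(8, Mul(Add(2, -3), Function('t')(5)))), Mul(Function('b')(19), 195)) = Add(Add(1, Mul(8, Mul(Add(2, -3), 1))), Mul(Mul(19, Add(-2, 19)), 195)) = Add(Add(1, Mul(8, Mul(-1, 1))), Mul(Mul(19, 17), 195)) = Add(Add(1, Mul(8, -1)), Mul(323, 195)) = Add(Add(1, -8), 62985) = Add(-7, 62985) = 62978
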